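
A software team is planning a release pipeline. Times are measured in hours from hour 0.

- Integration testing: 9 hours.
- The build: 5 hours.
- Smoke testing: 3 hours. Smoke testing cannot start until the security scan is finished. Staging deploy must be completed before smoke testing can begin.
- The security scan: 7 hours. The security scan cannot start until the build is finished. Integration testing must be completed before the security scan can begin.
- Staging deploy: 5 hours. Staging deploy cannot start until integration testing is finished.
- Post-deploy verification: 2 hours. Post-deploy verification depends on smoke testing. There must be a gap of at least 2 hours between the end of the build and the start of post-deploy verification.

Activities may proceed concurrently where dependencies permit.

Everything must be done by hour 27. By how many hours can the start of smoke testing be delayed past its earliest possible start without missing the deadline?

6

Nothing blocks integration testing, so it runs from hour 0 to hour 9.
Staging deploy cannot begin until integration testing (finishes hour 9). It runs from hour 9 to 9 + 5 = hour 14.
The build has no prerequisites, so it starts at hour 0 and finishes at hour 5.
The security scan has to wait for the build (finishes hour 5); integration testing (finishes hour 9). The latest of these is hour 9, so the security scan runs hour 9 to 9 + 7 = hour 16.
Smoke testing has to wait for the security scan (finishes hour 16); staging deploy (finishes hour 14). The latest of these is hour 16, so smoke testing runs hour 16 to 16 + 3 = hour 19.

Working backward from the deadline:
To finish by hour 27, post-deploy verification (duration 2) must start no later than hour 25.
Since post-deploy verification (must start by hour 25) depends on it, smoke testing must finish by hour 25. Backing off its 3-hour duration gives a latest start of hour 22.
So smoke testing can start as early as hour 16 and as late as hour 22, giving 22 − 16 = 6 hours of slack.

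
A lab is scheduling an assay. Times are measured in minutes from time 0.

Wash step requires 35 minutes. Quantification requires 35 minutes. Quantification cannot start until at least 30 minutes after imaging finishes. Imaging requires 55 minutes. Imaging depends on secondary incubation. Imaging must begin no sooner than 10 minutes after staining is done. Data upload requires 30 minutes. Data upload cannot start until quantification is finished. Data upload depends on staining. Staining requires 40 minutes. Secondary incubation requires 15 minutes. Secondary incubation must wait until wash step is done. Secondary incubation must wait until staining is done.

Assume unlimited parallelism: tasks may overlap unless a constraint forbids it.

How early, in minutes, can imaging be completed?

Staining has no prerequisites, so it starts at minute 0 and finishes at minute 40.
Nothing blocks wash step, so it runs from minute 0 to minute 35.
Secondary incubation cannot start until wash step (finishes minute 35); staining (finishes minute 40). The controlling bound is minute 40, so secondary incubation finishes at 40 + 15 = minute 55.
For imaging: secondary incubation (finishes minute 55); staining (finishes minute 40, plus 10-minute gap → minute 50). Taking the maximum gives a start of minute 55, and it finishes at 55 + 55 = minute 110.

110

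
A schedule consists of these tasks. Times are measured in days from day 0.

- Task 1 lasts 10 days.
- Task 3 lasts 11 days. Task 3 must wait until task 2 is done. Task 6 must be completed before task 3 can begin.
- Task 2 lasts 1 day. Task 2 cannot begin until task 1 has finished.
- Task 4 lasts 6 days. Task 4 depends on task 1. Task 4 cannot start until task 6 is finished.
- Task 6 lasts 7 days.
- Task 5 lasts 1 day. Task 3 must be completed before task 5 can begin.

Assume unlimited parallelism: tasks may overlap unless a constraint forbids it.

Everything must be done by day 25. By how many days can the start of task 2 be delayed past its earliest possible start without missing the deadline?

2

Nothing blocks task 1, so it runs from day 0 to day 10.
Task 2 waits on task 1 (finishes day 10), so it starts at day 10 and finishes at 10 + 1 = day 11.

Working backward from the deadline:
To finish by day 25, task 5 (duration 1) must start no later than day 24.
Task 3 feeds into task 5 (must start by day 24); so task 3 must finish by day 24 and therefore start by day 13.
Since task 3 (must start by day 13) depends on it, task 2 must finish by day 13. Backing off its 1-day duration gives a latest start of day 12.
So task 2 can start as early as day 10 and as late as day 12, giving 12 − 10 = 2 days of slack.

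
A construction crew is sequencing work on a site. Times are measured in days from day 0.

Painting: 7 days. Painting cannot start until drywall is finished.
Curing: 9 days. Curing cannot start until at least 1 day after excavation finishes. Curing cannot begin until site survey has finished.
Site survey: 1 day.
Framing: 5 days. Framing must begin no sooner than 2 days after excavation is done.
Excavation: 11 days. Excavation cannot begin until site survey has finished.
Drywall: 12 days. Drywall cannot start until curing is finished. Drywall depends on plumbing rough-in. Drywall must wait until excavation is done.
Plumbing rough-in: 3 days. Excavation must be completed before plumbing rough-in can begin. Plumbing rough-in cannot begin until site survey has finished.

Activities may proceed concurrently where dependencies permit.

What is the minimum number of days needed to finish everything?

41

Site survey can start immediately at day 0; it finishes at day 1.
After site survey (finishes day 1), excavation can start at day 1 and finishes at day 12.
Plumbing rough-in needs all of excavation (finishes day 12); site survey (finishes day 1). That puts its earliest start at day 12; it finishes at 12 + 3 = day 15.
Framing waits on excavation (finishes day 12, plus 2-day gap → day 14), so it starts at day 14 and finishes at 14 + 5 = day 19.
For curing: excavation (finishes day 12, plus 1-day gap → day 13); site survey (finishes day 1). Taking the maximum gives a start of day 13, and it finishes at 13 + 9 = day 22.
Drywall cannot start until curing (finishes day 22); plumbing rough-in (finishes day 15); excavation (finishes day 12). The controlling bound is day 22, so drywall finishes at 22 + 12 = day 34.
Painting cannot begin until drywall (finishes day 34). It runs from day 34 to 34 + 7 = day 41.
All tasks are finished once the last one completes. Finish times: Site survey at 1, Excavation at 12, Curing at 22, Framing at 19, Plumbing rough-in at 15, Drywall at 34, Painting at 41. The latest is day 41.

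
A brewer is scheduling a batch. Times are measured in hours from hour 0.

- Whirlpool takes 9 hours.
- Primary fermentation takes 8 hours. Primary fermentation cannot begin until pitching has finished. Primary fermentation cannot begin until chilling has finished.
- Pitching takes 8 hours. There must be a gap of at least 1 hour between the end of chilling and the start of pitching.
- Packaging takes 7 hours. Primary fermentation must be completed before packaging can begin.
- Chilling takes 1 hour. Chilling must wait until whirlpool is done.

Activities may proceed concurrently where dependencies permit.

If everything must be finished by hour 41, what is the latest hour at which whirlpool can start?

7

Packaging must finish by hour 41; it takes 7 hours, so it must start by 41 − 7 = hour 34.
Primary fermentation feeds into packaging (must start by hour 34); so primary fermentation must finish by hour 34 and therefore start by hour 26.
Pitching feeds into primary fermentation (must start by hour 26); so pitching must finish by hour 26 and therefore start by hour 18.
Chilling has several dependents: pitching (must start by hour 18, minus 1-hour gap → hour 17); primary fermentation (must start by hour 26). The earliest of those limits is hour 17, so chilling must start by 17 − 1 = hour 16.
Whirlpool has to be done before chilling (must start by hour 16). That means finishing by hour 16, i.e. starting by 16 − 9 = hour 7.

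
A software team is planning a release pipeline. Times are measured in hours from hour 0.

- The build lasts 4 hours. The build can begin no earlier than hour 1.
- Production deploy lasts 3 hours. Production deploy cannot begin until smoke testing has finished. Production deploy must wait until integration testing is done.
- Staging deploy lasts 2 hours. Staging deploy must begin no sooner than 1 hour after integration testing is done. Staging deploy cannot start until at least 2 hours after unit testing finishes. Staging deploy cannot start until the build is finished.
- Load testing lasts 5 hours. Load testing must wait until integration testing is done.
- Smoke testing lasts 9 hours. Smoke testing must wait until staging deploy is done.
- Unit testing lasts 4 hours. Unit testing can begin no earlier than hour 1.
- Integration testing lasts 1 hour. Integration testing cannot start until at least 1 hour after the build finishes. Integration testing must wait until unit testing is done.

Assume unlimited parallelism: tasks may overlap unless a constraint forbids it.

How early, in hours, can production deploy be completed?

Unit testing waits on its own release at hour 1, so it starts at hour 1 and finishes at 1 + 4 = hour 5.
After its own release at hour 1, the build can start at hour 1 and finishes at hour 5.
For integration testing: the build (finishes hour 5, plus 1-hour gap → hour 6); unit testing (finishes hour 5). Taking the maximum gives a start of hour 6, and it finishes at 6 + 1 = hour 7.
Staging deploy cannot start until integration testing (finishes hour 7, plus 1-hour gap → hour 8); unit testing (finishes hour 5, plus 2-hour gap → hour 7); the build (finishes hour 5). The controlling bound is hour 8, so staging deploy finishes at 8 + 2 = hour 10.
Smoke testing waits on staging deploy (finishes hour 10), so it starts at hour 10 and finishes at 10 + 9 = hour 19.
For production deploy: smoke testing (finishes hour 19); integration testing (finishes hour 7). Taking the maximum gives a start of hour 19, and it finishes at 19 + 3 = hour 22.

22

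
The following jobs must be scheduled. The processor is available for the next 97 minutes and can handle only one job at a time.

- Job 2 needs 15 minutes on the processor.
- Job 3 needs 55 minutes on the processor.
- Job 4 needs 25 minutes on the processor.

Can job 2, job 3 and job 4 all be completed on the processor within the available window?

Yes

Running back to back, the jobs need 15 + 55 + 25 = 95 minutes on the processor.
Since 95 ≤ 97, they fit within the window.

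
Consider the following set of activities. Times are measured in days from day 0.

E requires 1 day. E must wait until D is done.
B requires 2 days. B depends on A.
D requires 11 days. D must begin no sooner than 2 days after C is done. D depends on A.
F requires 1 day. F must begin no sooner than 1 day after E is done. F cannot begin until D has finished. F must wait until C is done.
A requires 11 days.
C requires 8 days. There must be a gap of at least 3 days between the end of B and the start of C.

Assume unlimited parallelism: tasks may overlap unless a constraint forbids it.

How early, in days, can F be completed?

40

Nothing blocks A, so it runs from day 0 to day 11.
B waits on A (finishes day 11), so it starts at day 11 and finishes at 11 + 2 = day 13.
C waits on B (finishes day 13, plus 3-day gap → day 16), so it starts at day 16 and finishes at 16 + 8 = day 24.
D needs all of C (finishes day 24, plus 2-day gap → day 26); A (finishes day 11). That puts its earliest start at day 26; it finishes at 26 + 11 = day 37.
E waits on D (finishes day 37), so it starts at day 37 and finishes at 37 + 1 = day 38.
F cannot start until E (finishes day 38, plus 1-day gap → day 39); D (finishes day 37); C (finishes day 24). The controlling bound is day 39, so F finishes at 39 + 1 = day 40.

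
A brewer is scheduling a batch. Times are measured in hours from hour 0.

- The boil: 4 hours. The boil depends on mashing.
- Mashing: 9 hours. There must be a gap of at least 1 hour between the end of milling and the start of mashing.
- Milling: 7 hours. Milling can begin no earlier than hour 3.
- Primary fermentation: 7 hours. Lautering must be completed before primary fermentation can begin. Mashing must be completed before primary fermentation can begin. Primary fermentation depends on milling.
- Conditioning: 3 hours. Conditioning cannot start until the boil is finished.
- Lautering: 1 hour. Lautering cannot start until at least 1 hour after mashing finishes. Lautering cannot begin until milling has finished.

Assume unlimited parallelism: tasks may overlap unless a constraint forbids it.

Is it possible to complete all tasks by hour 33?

Milling waits on its own release at hour 3, so it starts at hour 3 and finishes at 3 + 7 = hour 10.
After milling (finishes hour 10, plus 1-hour gap → hour 11), mashing can start at hour 11 and finishes at hour 20.
After mashing (finishes hour 20), the boil can start at hour 20 and finishes at hour 24.
Conditioning cannot begin until the boil (finishes hour 24). It runs from hour 24 to 24 + 3 = hour 27.
Lautering has to wait for mashing (finishes hour 20, plus 1-hour gap → hour 21); milling (finishes hour 10). The latest of these is hour 21, so lautering runs hour 21 to 21 + 1 = hour 22.
Primary fermentation cannot start until lautering (finishes hour 22); mashing (finishes hour 20); milling (finishes hour 10). The controlling bound is hour 22, so primary fermentation finishes at 22 + 7 = hour 29.
Every task is finished by hour 29, which is no later than the deadline of 33, so the schedule is feasible.

Yes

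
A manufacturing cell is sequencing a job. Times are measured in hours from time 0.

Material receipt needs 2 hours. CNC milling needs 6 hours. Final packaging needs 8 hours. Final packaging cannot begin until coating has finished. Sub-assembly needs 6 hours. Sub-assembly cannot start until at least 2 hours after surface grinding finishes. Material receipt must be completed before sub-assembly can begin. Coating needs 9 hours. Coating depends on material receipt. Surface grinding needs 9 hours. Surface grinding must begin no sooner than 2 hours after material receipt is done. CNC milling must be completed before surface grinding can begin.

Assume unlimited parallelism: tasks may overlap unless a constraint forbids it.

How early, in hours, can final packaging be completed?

Nothing blocks material receipt, so it runs from hour 0 to hour 2.
Coating cannot begin until material receipt (finishes hour 2). It runs from hour 2 to 2 + 9 = hour 11.
After coating (finishes hour 11), final packaging can start at hour 11 and finishes at hour 19.

19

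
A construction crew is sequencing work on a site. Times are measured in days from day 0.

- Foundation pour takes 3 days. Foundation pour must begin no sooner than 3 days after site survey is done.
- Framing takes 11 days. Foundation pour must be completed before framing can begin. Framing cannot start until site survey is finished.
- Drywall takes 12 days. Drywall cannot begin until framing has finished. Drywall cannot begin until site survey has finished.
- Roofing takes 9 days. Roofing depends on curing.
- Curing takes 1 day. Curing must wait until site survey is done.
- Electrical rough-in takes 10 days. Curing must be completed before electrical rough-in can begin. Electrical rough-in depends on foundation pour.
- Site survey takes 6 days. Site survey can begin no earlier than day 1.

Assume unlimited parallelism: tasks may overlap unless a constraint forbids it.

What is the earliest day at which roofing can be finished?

17

After its own release at day 1, site survey can start at day 1 and finishes at day 7.
Curing waits on site survey (finishes day 7), so it starts at day 7 and finishes at 7 + 1 = day 8.
After curing (finishes day 8), roofing can start at day 8 and finishes at day 17.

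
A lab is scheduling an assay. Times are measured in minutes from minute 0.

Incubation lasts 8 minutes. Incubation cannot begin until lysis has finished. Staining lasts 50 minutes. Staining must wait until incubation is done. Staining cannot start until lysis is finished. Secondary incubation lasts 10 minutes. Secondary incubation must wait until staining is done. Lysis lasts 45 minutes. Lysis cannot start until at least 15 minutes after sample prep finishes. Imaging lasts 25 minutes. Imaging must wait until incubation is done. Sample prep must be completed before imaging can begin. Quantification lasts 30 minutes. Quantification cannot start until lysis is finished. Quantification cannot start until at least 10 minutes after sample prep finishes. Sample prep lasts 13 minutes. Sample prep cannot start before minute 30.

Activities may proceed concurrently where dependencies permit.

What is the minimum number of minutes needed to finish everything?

Sample prep waits on its own release at minute 30, so it starts at minute 30 and finishes at 30 + 13 = minute 43.
Lysis waits on sample prep (finishes minute 43, plus 15-minute gap → minute 58), so it starts at minute 58 and finishes at 58 + 45 = minute 103.
Quantification has to wait for lysis (finishes minute 103); sample prep (finishes minute 43, plus 10-minute gap → minute 53). The latest of these is minute 103, so quantification runs minute 103 to 103 + 30 = minute 133.
After lysis (finishes minute 103), incubation can start at minute 103 and finishes at minute 111.
Imaging cannot start until incubation (finishes minute 111); sample prep (finishes minute 43). The controlling bound is minute 111, so imaging finishes at 111 + 25 = minute 136.
For staining: incubation (finishes minute 111); lysis (finishes minute 103). Taking the maximum gives a start of minute 111, and it finishes at 111 + 50 = minute 161.
Secondary incubation waits on staining (finishes minute 161), so it starts at minute 161 and finishes at 161 + 10 = minute 171.
All tasks are finished once the last one completes. Finish times: Sample prep at 43, Lysis at 103, Incubation at 111, Staining at 161, Secondary incubation at 171, Imaging at 136, Quantification at 133. The latest is minute 171.

171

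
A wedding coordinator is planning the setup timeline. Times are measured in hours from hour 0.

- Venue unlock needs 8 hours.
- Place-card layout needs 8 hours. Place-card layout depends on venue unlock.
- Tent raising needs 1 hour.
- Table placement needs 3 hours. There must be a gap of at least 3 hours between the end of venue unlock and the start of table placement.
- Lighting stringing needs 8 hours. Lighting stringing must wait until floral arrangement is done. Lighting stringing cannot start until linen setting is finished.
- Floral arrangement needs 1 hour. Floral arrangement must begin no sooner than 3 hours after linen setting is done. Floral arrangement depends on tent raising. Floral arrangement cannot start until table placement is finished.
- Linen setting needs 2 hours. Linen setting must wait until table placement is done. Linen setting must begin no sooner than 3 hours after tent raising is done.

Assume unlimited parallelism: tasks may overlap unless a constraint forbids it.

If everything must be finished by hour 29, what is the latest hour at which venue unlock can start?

Nothing follows lighting stringing; the deadline of hour 29 is its only limit. It must start by 29 − 8 = hour 21.
Floral arrangement must finish before lighting stringing (must start by hour 21). With a 1-hour duration, floral arrangement must start by 21 − 1 = hour 20.
Linen setting must finish in time for floral arrangement (must start by hour 20, minus 3-hour gap → hour 17); lighting stringing (must start by hour 21). The tightest is hour 17, so linen setting must start by 17 − 2 = hour 15.
Table placement has several dependents: linen setting (must start by hour 15); floral arrangement (must start by hour 20). The earliest of those limits is hour 15, so table placement must start by 15 − 3 = hour 12.
Nothing follows place-card layout; the deadline of hour 29 is its only limit. It must start by 29 − 8 = hour 21.
Venue unlock feeds table placement (must start by hour 12, minus 3-hour gap → hour 9); place-card layout (must start by hour 21). Taking the minimum, venue unlock must finish by hour 9 and start by 9 − 8 = hour 1.

1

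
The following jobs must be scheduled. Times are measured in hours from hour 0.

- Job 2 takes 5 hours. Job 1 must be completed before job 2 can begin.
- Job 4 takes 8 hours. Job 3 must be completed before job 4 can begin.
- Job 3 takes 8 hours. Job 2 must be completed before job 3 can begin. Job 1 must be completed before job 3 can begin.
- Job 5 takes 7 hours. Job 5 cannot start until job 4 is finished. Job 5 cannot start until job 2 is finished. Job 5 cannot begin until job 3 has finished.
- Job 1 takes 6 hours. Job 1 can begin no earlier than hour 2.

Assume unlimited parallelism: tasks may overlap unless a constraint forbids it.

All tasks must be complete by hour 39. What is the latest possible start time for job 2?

11

Nothing follows job 5; the deadline of hour 39 is its only limit. It must start by 39 − 7 = hour 32.
Job 4 feeds into job 5 (must start by hour 32); so job 4 must finish by hour 32 and therefore start by hour 24.
For job 3: job 4 (must start by hour 24); job 5 (must start by hour 32). The most restrictive is hour 24; with an 8-hour duration, job 3 must start by hour 16.
Job 2 feeds job 3 (must start by hour 16); job 5 (must start by hour 32). Taking the minimum, job 2 must finish by hour 16 and start by 16 − 5 = hour 11.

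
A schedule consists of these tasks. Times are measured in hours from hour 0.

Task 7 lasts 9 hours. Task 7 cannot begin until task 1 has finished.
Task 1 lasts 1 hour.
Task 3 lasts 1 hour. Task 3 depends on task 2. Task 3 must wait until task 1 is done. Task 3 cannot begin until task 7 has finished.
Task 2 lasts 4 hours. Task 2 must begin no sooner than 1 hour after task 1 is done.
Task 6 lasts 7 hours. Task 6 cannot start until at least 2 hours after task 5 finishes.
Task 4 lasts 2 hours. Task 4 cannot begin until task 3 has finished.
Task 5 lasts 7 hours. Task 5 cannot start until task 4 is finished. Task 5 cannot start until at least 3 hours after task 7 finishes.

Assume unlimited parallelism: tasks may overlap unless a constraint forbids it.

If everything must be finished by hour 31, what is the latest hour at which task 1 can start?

2

Task 6 must finish by hour 31; it takes 7 hours, so it must start by 31 − 7 = hour 24.
Task 5 feeds into task 6 (must start by hour 24, minus 2-hour gap → hour 22); so task 5 must finish by hour 22 and therefore start by hour 15.
Task 4 feeds into task 5 (must start by hour 15); so task 4 must finish by hour 15 and therefore start by hour 13.
Task 3 feeds into task 4 (must start by hour 13); so task 3 must finish by hour 13 and therefore start by hour 12.
Task 2 feeds into task 3 (must start by hour 12); so task 2 must finish by hour 12 and therefore start by hour 8.
Task 7 must finish in time for task 3 (must start by hour 12); task 5 (must start by hour 15, minus 3-hour gap → hour 12). The tightest is hour 12, so task 7 must start by 12 − 9 = hour 3.
For task 1: task 2 (must start by hour 8, minus 1-hour gap → hour 7); task 3 (must start by hour 12); task 7 (must start by hour 3). The most restrictive is hour 3; with a 1-hour duration, task 1 must start by hour 2.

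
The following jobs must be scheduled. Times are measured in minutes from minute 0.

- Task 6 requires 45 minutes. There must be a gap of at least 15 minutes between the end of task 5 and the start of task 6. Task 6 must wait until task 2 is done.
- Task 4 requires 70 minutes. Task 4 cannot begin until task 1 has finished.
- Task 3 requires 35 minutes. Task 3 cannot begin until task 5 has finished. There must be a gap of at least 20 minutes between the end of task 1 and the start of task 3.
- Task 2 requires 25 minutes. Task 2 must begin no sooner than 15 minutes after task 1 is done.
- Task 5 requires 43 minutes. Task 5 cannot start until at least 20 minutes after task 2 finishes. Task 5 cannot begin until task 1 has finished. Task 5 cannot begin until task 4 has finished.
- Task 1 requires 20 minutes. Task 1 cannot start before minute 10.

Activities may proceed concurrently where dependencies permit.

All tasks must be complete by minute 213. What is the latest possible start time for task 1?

20

To finish by minute 213, task 3 (duration 35) must start no later than minute 178.
Task 6 must finish by minute 213; it takes 45 minutes, so it must start by 213 − 45 = minute 168.
Task 5 must finish in time for task 3 (must start by minute 178); task 6 (must start by minute 168, minus 15-minute gap → minute 153). The tightest is minute 153, so task 5 must start by 153 − 43 = minute 110.
For task 2: task 5 (must start by minute 110, minus 20-minute gap → minute 90); task 6 (must start by minute 168). The most restrictive is minute 90; with a 25-minute duration, task 2 must start by minute 65.
Task 4 feeds into task 5 (must start by minute 110); so task 4 must finish by minute 110 and therefore start by minute 40.
For task 1: task 2 (must start by minute 65, minus 15-minute gap → minute 50); task 3 (must start by minute 178, minus 20-minute gap → minute 158); task 4 (must start by minute 40); task 5 (must start by minute 110). The most restrictive is minute 40; with a 20-minute duration, task 1 must start by minute 20.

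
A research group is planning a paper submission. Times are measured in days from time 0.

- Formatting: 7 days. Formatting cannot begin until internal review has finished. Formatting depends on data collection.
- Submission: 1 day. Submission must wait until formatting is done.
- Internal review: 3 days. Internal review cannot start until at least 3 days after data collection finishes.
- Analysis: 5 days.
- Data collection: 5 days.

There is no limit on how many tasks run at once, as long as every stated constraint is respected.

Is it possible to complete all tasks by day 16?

No

Analysis can start immediately at day 0; it finishes at day 5.
Nothing blocks data collection, so it runs from day 0 to day 5.
After data collection (finishes day 5, plus 3-day gap → day 8), internal review can start at day 8 and finishes at day 11.
Formatting cannot start until internal review (finishes day 11); data collection (finishes day 5). The controlling bound is day 11, so formatting finishes at 11 + 7 = day 18.
Submission waits on formatting (finishes day 18), so it starts at day 18 and finishes at 18 + 1 = day 19.
The earliest everything can be done is day 19, which is after the deadline of 16, so it is not possible.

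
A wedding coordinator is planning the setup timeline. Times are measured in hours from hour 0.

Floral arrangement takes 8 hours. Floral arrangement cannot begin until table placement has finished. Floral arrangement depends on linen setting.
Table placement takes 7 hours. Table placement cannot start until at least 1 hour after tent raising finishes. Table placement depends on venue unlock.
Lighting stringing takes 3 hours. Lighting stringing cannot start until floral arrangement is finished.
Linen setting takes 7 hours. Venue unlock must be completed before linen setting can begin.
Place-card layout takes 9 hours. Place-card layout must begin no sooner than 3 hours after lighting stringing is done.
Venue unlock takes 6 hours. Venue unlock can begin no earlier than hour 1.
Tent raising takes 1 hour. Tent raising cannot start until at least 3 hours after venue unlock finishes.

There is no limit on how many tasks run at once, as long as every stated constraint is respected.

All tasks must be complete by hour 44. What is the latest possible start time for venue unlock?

Place-card layout must finish by hour 44; it takes 9 hours, so it must start by 44 − 9 = hour 35.
Lighting stringing feeds into place-card layout (must start by hour 35, minus 3-hour gap → hour 32); so lighting stringing must finish by hour 32 and therefore start by hour 29.
Floral arrangement feeds into lighting stringing (must start by hour 29); so floral arrangement must finish by hour 29 and therefore start by hour 21.
Since floral arrangement (must start by hour 21) depends on it, table placement must finish by hour 21. Backing off its 7-hour duration gives a latest start of hour 14.
Tent raising has to be done before table placement (must start by hour 14, minus 1-hour gap → hour 13). That means finishing by hour 13, i.e. starting by 13 − 1 = hour 12.
Since floral arrangement (must start by hour 21) depends on it, linen setting must finish by hour 21. Backing off its 7-hour duration gives a latest start of hour 14.
Venue unlock has several dependents: tent raising (must start by hour 12, minus 3-hour gap → hour 9); table placement (must start by hour 14); linen setting (must start by hour 14). The earliest of those limits is hour 9, so venue unlock must start by 9 − 6 = hour 3.

3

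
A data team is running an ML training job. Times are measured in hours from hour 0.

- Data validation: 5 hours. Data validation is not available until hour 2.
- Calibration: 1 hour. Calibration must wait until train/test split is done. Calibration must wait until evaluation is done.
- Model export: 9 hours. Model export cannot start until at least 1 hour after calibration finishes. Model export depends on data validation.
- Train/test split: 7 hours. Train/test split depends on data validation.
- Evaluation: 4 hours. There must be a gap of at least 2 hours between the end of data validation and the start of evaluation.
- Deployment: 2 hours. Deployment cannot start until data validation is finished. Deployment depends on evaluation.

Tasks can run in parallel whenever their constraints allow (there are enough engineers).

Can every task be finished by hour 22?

After its own release at hour 2, data validation can start at hour 2 and finishes at hour 7.
Evaluation cannot begin until data validation (finishes hour 7, plus 2-hour gap → hour 9). It runs from hour 9 to 9 + 4 = hour 13.
Deployment needs all of data validation (finishes hour 7); evaluation (finishes hour 13). That puts its earliest start at hour 13; it finishes at 13 + 2 = hour 15.
Train/test split waits on data validation (finishes hour 7), so it starts at hour 7 and finishes at 7 + 7 = hour 14.
Calibration needs all of train/test split (finishes hour 14); evaluation (finishes hour 13). That puts its earliest start at hour 14; it finishes at 14 + 1 = hour 15.
Model export needs all of calibration (finishes hour 15, plus 1-hour gap → hour 16); data validation (finishes hour 7). That puts its earliest start at hour 16; it finishes at 16 + 9 = hour 25.
The earliest everything can be done is hour 25, which is after the deadline of 22, so it is not possible.

No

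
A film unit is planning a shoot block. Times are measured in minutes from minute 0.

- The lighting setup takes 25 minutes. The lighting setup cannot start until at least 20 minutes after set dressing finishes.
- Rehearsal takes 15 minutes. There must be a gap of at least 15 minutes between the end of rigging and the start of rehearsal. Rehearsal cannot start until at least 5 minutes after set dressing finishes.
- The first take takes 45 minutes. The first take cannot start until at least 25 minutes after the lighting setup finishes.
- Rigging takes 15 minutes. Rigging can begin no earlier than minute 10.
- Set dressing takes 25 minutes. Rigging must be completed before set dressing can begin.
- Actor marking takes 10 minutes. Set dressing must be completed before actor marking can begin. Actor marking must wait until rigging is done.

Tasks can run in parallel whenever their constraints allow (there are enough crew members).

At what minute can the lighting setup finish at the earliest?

Rigging cannot begin until its own release at minute 10. It runs from minute 10 to 10 + 15 = minute 25.
Set dressing cannot begin until rigging (finishes minute 25). It runs from minute 25 to 25 + 25 = minute 50.
The lighting setup waits on set dressing (finishes minute 50, plus 20-minute gap → minute 70), so it starts at minute 70 and finishes at 70 + 25 = minute 95.

95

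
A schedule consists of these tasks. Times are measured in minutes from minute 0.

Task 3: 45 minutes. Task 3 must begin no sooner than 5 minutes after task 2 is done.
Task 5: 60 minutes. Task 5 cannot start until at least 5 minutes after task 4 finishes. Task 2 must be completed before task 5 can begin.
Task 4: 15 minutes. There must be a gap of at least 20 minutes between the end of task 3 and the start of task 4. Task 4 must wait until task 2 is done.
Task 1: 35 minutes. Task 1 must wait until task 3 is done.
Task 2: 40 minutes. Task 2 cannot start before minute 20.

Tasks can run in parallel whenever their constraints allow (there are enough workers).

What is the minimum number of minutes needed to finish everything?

After its own release at minute 20, task 2 can start at minute 20 and finishes at minute 60.
Task 3 cannot begin until task 2 (finishes minute 60, plus 5-minute gap → minute 65). It runs from minute 65 to 65 + 45 = minute 110.
For task 4: task 3 (finishes minute 110, plus 20-minute gap → minute 130); task 2 (finishes minute 60). Taking the maximum gives a start of minute 130, and it finishes at 130 + 15 = minute 145.
Task 5 has to wait for task 4 (finishes minute 145, plus 5-minute gap → minute 150); task 2 (finishes minute 60). The latest of these is minute 150, so task 5 runs minute 150 to 150 + 60 = minute 210.
Task 1 cannot begin until task 3 (finishes minute 110). It runs from minute 110 to 110 + 35 = minute 145.
All tasks are finished once the last one completes. Finish times: Task 1 at 145, Task 2 at 60, Task 3 at 110, Task 4 at 145, Task 5 at 210. The latest is minute 210.

210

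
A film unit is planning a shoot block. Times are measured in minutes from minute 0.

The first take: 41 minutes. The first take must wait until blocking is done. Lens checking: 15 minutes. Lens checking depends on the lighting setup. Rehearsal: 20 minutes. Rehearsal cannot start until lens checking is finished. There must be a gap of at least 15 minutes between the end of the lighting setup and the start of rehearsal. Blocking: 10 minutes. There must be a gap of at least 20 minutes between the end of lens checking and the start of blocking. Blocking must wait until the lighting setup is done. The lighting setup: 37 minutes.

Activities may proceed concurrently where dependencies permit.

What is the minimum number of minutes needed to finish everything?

The lighting setup has no prerequisites, so it starts at minute 0 and finishes at minute 37.
Lens checking waits on the lighting setup (finishes minute 37), so it starts at minute 37 and finishes at 37 + 15 = minute 52.
Rehearsal cannot start until lens checking (finishes minute 52); the lighting setup (finishes minute 37, plus 15-minute gap → minute 52). The controlling bound is minute 52, so rehearsal finishes at 52 + 20 = minute 72.
Blocking cannot start until lens checking (finishes minute 52, plus 20-minute gap → minute 72); the lighting setup (finishes minute 37). The controlling bound is minute 72, so blocking finishes at 72 + 10 = minute 82.
The first take waits on blocking (finishes minute 82), so it starts at minute 82 and finishes at 82 + 41 = minute 123.
All tasks are finished once the last one completes. Finish times: The lighting setup at 37, Lens checking at 52, Blocking at 82, Rehearsal at 72, The first take at 123. The latest is minute 123.

123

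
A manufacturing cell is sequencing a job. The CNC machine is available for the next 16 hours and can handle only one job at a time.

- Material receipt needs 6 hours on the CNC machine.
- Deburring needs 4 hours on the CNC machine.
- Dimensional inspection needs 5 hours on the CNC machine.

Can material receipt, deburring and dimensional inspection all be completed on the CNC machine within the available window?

Running back to back, the jobs need 6 + 4 + 5 = 15 hours on the CNC machine.
Since 15 ≤ 16, they fit within the window.

Yes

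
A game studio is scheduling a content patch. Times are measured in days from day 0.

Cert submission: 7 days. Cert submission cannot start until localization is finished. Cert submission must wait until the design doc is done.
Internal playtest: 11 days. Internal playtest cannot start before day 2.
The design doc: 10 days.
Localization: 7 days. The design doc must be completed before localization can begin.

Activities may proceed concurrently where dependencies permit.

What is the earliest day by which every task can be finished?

Internal playtest waits on its own release at day 2, so it starts at day 2 and finishes at 2 + 11 = day 13.
The design doc has no prerequisites, so it starts at day 0 and finishes at day 10.
Localization cannot begin until the design doc (finishes day 10). It runs from day 10 to 10 + 7 = day 17.
For cert submission: localization (finishes day 17); the design doc (finishes day 10). Taking the maximum gives a start of day 17, and it finishes at 17 + 7 = day 24.
All tasks are finished once the last one completes. Finish times: The design doc at 10, Internal playtest at 13, Localization at 17, Cert submission at 24. The latest is day 24.

24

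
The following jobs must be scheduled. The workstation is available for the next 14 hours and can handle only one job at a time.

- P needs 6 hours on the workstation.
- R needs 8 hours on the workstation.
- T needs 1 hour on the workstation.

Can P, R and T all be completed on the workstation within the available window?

No

Running back to back, the jobs need 6 + 8 + 1 = 15 hours on the workstation.
Since 15 > 14, they cannot all fit.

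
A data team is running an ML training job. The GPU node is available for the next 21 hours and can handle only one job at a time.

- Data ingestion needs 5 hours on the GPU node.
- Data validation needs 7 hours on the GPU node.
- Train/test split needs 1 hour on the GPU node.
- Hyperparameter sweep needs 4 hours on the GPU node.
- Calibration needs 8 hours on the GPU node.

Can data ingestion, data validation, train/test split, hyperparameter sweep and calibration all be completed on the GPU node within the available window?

Running back to back, the jobs need 5 + 7 + 1 + 4 + 8 = 25 hours on the GPU node.
Since 25 > 21, they cannot all fit.

No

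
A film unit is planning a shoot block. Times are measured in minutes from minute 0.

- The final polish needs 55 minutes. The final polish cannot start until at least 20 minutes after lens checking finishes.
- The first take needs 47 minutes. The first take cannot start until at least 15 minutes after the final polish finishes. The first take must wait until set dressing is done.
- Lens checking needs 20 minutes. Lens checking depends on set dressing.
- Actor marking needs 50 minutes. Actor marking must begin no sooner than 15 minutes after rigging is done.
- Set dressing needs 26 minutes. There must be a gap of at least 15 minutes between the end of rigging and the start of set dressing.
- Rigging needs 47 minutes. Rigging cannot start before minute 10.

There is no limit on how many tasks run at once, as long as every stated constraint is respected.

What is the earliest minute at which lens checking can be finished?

118

Rigging cannot begin until its own release at minute 10. It runs from minute 10 to 10 + 47 = minute 57.
After rigging (finishes minute 57, plus 15-minute gap → minute 72), set dressing can start at minute 72 and finishes at minute 98.
After set dressing (finishes minute 98), lens checking can start at minute 98 and finishes at minute 118.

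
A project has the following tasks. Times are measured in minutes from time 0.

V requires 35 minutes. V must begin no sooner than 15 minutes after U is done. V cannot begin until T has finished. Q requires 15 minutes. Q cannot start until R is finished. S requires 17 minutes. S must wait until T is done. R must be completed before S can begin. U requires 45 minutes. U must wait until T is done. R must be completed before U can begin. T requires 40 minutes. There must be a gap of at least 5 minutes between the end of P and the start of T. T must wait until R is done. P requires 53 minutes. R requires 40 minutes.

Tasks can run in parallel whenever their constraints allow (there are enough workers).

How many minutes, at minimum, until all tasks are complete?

193

R has no prerequisites, so it starts at minute 0 and finishes at minute 40.
Q waits on R (finishes minute 40), so it starts at minute 40 and finishes at 40 + 15 = minute 55.
P can start immediately at minute 0; it finishes at minute 53.
T needs all of P (finishes minute 53, plus 5-minute gap → minute 58); R (finishes minute 40). That puts its earliest start at minute 58; it finishes at 58 + 40 = minute 98.
U cannot start until T (finishes minute 98); R (finishes minute 40). The controlling bound is minute 98, so U finishes at 98 + 45 = minute 143.
V has to wait for U (finishes minute 143, plus 15-minute gap → minute 158); T (finishes minute 98). The latest of these is minute 158, so V runs minute 158 to 158 + 35 = minute 193.
S cannot start until T (finishes minute 98); R (finishes minute 40). The controlling bound is minute 98, so S finishes at 98 + 17 = minute 115.
All tasks are finished once the last one completes. Finish times: P at 53, Q at 55, R at 40, S at 115, T at 98, U at 143, V at 193. The latest is minute 193.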